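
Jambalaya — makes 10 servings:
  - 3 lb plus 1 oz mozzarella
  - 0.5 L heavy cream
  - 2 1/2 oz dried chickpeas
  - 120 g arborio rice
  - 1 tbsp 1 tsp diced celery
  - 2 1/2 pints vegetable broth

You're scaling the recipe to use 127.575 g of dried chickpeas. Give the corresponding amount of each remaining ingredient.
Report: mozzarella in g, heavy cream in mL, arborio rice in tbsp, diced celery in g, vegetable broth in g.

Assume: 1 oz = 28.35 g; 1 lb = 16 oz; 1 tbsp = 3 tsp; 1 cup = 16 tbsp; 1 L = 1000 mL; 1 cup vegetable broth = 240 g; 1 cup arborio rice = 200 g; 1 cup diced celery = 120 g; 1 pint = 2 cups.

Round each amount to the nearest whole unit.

The original recipe has 70.875 g of dried chickpeas, so the scaling factor is 127.575 ÷ 70.875 = 9/5 = 1.8.
mozzarella: (3 lb + 1 oz = 3.0625 lb) × 9/5 × 16 oz/lb × 28.35 g/oz ≈ 2500 g
heavy cream: 0.5 L × 9/5 × 1000 mL/L = 900 mL
arborio rice: 120 g × 9/5 ÷ 200 g/cup × 16 tbsp/cup ≈ 17 tbsp
diced celery: (1 tbsp + 1 tsp = 4/3 tbsp) × 9/5 ÷ 16 tbsp/cup × 120 g/cup = 18 g
vegetable broth: 2.5 pint × 9/5 × 2 cup/pint × 240 g/cup = 2160 g

mozzarella: 2500 g; heavy cream: 900 mL; arborio rice: 17 tbsp; diced celery: 18 g; vegetable broth: 2160 g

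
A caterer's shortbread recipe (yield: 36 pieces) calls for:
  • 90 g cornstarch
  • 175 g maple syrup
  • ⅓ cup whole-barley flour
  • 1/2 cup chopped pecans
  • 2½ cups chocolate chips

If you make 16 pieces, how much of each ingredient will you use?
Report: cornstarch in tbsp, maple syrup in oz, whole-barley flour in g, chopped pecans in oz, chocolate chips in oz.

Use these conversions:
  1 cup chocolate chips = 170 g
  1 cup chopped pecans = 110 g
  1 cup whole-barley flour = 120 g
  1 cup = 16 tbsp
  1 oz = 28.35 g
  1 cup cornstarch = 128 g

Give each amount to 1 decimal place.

cornstarch: 5.0 tbsp; maple syrup: 2.7 oz; whole-barley flour: 17.8 g; chopped pecans: 0.9 oz; chocolate chips: 6.7 oz

Scaling factor: 16/36 = 4/9.
cornstarch: 90 g × 4/9 ÷ 128 g/cup × 16 tbsp/cup = 5.0 tbsp
maple syrup: 175 g × 4/9 ÷ 28.35 g/oz ≈ 2.7 oz
whole-barley flour: 1/3 cup × 4/9 × 120 g/cup ≈ 17.8 g
chopped pecans: 0.5 cup × 4/9 × 110 g/cup ÷ 28.35 g/oz ≈ 0.9 oz
chocolate chips: 2.5 cup × 4/9 × 170 g/cup ÷ 28.35 g/oz ≈ 6.7 oz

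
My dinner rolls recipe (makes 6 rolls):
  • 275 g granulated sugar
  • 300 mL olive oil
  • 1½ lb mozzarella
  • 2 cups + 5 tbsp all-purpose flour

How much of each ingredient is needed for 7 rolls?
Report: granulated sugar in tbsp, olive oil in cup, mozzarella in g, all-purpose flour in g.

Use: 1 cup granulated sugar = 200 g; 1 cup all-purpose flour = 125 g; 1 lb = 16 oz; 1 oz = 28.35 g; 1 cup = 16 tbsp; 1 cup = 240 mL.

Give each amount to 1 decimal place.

Scaling factor: 7/6.
granulated sugar: 275 g × 7/6 ÷ 200 g/cup × 16 tbsp/cup ≈ 25.7 tbsp
olive oil: 300 mL × 7/6 ÷ 240 mL/cup ≈ 1.5 cup
mozzarella: 1.5 lb × 7/6 × 16 oz/lb × 28.35 g/oz = 793.8 g
all-purpose flour: (2 cup + 5 tbsp = 2.3125 cup) × 7/6 × 125 g/cup ≈ 337.2 g

granulated sugar: 25.7 tbsp; olive oil: 1.5 cup; mozzarella: 793.8 g; all-purpose flour: 337.2 g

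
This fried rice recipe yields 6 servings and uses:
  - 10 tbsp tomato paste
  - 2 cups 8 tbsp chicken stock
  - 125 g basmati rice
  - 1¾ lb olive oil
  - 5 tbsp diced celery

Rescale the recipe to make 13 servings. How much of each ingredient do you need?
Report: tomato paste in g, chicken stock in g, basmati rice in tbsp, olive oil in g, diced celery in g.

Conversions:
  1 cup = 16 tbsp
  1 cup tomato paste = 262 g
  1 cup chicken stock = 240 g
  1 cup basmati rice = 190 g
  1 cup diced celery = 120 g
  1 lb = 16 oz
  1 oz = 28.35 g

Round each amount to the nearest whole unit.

tomato paste: 355 g; chicken stock: 1300 g; basmati rice: 23 tbsp; olive oil: 1720 g; diced celery: 81 g

Scaling factor: 13/6.
tomato paste: 10 tbsp × 13/6 ÷ 16 tbsp/cup × 262 g/cup ≈ 355 g
chicken stock: (2 cup + 8 tbsp = 2.5 cup) × 13/6 × 240 g/cup = 1300 g
basmati rice: 125 g × 13/6 ÷ 190 g/cup × 16 tbsp/cup ≈ 23 tbsp
olive oil: 1.75 lb × 13/6 × 16 oz/lb × 28.35 g/oz ≈ 1720 g
diced celery: 5 tbsp × 13/6 ÷ 16 tbsp/cup × 120 g/cup ≈ 81 g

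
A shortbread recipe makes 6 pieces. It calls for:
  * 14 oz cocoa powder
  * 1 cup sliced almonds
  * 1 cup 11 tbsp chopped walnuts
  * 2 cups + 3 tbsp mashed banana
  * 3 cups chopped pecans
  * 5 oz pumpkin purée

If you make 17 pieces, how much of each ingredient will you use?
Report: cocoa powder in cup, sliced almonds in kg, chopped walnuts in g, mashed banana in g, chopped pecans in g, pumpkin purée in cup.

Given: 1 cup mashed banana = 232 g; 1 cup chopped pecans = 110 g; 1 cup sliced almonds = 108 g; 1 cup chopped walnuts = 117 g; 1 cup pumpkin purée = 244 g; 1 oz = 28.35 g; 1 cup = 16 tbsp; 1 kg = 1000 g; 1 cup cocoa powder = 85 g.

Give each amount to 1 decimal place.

Scaling factor: 17/6.
cocoa powder: 14 oz × 17/6 × 28.35 g/oz ÷ 85 g/cup ≈ 13.2 cup
sliced almonds: 1 cup × 17/6 × 108 g/cup ÷ 1000 g/kg ≈ 0.3 kg
chopped walnuts: (1 cup + 11 tbsp = 1.6875 cup) × 17/6 × 117 g/cup ≈ 559.4 g
mashed banana: (2 cup + 3 tbsp = 2.1875 cup) × 17/6 × 232 g/cup ≈ 1437.9 g
chopped pecans: 3 cup × 17/6 × 110 g/cup = 935.0 g
pumpkin purée: 5 oz × 17/6 × 28.35 g/oz ÷ 244 g/cup ≈ 1.6 cup

cocoa powder: 13.2 cup; sliced almonds: 0.3 kg; chopped walnuts: 559.4 g; mashed banana: 1437.9 g; chopped pecans: 935.0 g; pumpkin purée: 1.6 cup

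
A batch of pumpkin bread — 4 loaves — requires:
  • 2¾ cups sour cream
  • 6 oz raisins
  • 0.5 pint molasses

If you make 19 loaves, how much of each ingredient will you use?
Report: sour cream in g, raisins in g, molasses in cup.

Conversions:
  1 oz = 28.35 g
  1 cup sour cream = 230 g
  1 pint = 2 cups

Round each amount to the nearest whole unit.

sour cream: 3004 g; raisins: 808 g; molasses: 5 cup

Scaling factor: 19/4 = 4.75.
sour cream: 2.75 cup × 19/4 × 230 g/cup ≈ 3004 g
raisins: 6 oz × 19/4 × 28.35 g/oz ≈ 808 g
molasses: 0.5 pint × 19/4 × 2 cup/pint ≈ 5 cup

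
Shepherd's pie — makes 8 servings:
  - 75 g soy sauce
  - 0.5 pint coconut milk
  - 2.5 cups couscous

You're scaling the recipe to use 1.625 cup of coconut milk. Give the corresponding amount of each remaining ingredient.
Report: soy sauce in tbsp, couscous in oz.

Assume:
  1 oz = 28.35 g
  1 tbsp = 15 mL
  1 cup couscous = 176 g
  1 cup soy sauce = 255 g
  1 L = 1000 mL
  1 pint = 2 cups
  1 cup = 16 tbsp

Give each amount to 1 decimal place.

The original recipe has 1 cup of coconut milk, so the scaling factor is 1.625 ÷ 1 = 13/8 = 1.625.
soy sauce: 75 g × 13/8 ÷ 255 g/cup × 16 tbsp/cup ≈ 7.6 tbsp
couscous: 2.5 cup × 13/8 × 176 g/cup ÷ 28.35 g/oz ≈ 25.2 oz

soy sauce: 7.6 tbsp; couscous: 25.2 oz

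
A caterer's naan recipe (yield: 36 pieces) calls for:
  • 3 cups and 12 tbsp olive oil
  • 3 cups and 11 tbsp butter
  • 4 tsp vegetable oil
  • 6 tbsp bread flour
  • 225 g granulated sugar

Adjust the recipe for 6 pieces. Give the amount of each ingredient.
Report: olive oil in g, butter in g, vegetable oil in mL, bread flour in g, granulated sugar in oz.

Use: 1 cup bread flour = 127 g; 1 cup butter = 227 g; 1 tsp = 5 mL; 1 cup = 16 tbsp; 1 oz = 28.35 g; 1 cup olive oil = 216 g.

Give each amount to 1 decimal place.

olive oil: 135.0 g; butter: 139.5 g; vegetable oil: 3.3 mL; bread flour: 7.9 g; granulated sugar: 1.3 oz

Scaling factor: 6/36 = 1/6.
olive oil: (3 cup + 12 tbsp = 3.75 cup) × 1/6 × 216 g/cup = 135.0 g
butter: (3 cup + 11 tbsp = 3.6875 cup) × 1/6 × 227 g/cup ≈ 139.5 g
vegetable oil: 4 tsp × 1/6 × 5 mL/tsp ≈ 3.3 mL
bread flour: 6 tbsp × 1/6 ÷ 16 tbsp/cup × 127 g/cup ≈ 7.9 g
granulated sugar: 225 g × 1/6 ÷ 28.35 g/oz ≈ 1.3 oz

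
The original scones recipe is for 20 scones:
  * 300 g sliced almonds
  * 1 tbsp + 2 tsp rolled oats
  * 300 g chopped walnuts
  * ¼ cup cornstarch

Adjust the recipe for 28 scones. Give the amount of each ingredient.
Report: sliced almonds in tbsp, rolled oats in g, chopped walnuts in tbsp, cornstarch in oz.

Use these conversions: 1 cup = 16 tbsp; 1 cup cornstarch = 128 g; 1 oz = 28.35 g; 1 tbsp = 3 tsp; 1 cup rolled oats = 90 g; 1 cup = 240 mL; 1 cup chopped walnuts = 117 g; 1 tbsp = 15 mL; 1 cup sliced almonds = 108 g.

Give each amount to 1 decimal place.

sliced almonds: 62.2 tbsp; rolled oats: 13.1 g; chopped walnuts: 57.4 tbsp; cornstarch: 1.6 oz

Scaling factor: 28/20 = 7/5 = 1.4.
sliced almonds: 300 g × 7/5 ÷ 108 g/cup × 16 tbsp/cup ≈ 62.2 tbsp
rolled oats: (1 tbsp + 2 tsp = 5/3 tbsp) × 7/5 ÷ 16 tbsp/cup × 90 g/cup ≈ 13.1 g
chopped walnuts: 300 g × 7/5 ÷ 117 g/cup × 16 tbsp/cup ≈ 57.4 tbsp
cornstarch: 0.25 cup × 7/5 × 128 g/cup ÷ 28.35 g/oz ≈ 1.6 oz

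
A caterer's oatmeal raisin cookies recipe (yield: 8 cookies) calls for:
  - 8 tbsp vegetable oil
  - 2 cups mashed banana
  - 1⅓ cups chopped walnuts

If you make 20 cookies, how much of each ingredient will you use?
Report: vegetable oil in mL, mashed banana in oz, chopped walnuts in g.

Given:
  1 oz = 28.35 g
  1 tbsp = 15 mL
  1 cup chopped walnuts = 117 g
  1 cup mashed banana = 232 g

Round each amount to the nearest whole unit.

Scaling factor: 20/8 = 5/2 = 2.5.
vegetable oil: 8 tbsp × 5/2 × 15 mL/tbsp = 300 mL
mashed banana: 2 cup × 5/2 × 232 g/cup ÷ 28.35 g/oz ≈ 41 oz
chopped walnuts: 4/3 cup × 5/2 × 117 g/cup = 390 g

vegetable oil: 300 mL; mashed banana: 41 oz; chopped walnuts: 390 g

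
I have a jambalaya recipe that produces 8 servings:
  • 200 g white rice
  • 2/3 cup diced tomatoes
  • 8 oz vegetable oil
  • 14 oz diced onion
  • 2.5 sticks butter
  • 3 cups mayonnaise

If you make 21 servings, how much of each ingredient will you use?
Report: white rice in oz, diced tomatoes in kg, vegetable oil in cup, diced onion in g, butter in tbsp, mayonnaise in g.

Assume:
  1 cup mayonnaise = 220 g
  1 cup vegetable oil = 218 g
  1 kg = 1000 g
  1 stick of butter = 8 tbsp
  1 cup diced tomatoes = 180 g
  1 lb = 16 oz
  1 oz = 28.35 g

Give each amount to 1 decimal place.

Scaling factor: 21/8 = 2.625.
white rice: 200 g × 21/8 ÷ 28.35 g/oz ≈ 18.5 oz
diced tomatoes: 2/3 cup × 21/8 × 180 g/cup ÷ 1000 g/kg ≈ 0.3 kg
vegetable oil: 8 oz × 21/8 × 28.35 g/oz ÷ 218 g/cup ≈ 2.7 cup
diced onion: 14 oz × 21/8 × 28.35 g/oz ≈ 1041.9 g
butter: 2.5 stick × 21/8 × 8 tbsp/stick = 52.5 tbsp
mayonnaise: 3 cup × 21/8 × 220 g/cup = 1732.5 g

white rice: 18.5 oz; diced tomatoes: 0.3 kg; vegetable oil: 2.7 cup; diced onion: 1041.9 g; butter: 52.5 tbsp; mayonnaise: 1732.5 g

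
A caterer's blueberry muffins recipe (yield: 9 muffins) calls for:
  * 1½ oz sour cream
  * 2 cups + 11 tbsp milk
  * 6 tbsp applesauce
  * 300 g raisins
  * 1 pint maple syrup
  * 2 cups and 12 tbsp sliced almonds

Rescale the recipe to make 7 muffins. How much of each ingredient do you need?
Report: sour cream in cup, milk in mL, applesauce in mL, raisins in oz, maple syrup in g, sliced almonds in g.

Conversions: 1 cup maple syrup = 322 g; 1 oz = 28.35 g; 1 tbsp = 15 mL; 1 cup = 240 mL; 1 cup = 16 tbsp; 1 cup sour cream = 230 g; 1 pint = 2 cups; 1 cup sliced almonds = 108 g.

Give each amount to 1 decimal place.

sour cream: 0.1 cup; milk: 501.7 mL; applesauce: 70.0 mL; raisins: 8.2 oz; maple syrup: 500.9 g; sliced almonds: 231.0 g

Scaling factor: 7/9.
sour cream: 1.5 oz × 7/9 × 28.35 g/oz ÷ 230 g/cup ≈ 0.1 cup
milk: (2 cup + 11 tbsp = 2.6875 cup) × 7/9 × 240 mL/cup ≈ 501.7 mL
applesauce: 6 tbsp × 7/9 × 15 mL/tbsp = 70.0 mL
raisins: 300 g × 7/9 ÷ 28.35 g/oz ≈ 8.2 oz
maple syrup: 1 pint × 7/9 × 2 cup/pint × 322 g/cup ≈ 500.9 g
sliced almonds: (2 cup + 12 tbsp = 2.75 cup) × 7/9 × 108 g/cup = 231.0 g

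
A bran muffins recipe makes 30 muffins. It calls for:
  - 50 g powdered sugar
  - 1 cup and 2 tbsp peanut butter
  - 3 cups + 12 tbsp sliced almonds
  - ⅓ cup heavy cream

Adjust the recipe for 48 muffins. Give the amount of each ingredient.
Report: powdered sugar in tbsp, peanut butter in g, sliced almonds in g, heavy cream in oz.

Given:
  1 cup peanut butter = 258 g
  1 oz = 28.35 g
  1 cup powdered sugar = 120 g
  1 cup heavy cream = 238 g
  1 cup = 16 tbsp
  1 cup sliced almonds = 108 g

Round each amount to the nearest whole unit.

Scaling factor: 48/30 = 8/5 = 1.6.
powdered sugar: 50 g × 8/5 ÷ 120 g/cup × 16 tbsp/cup ≈ 11 tbsp
peanut butter: (1 cup + 2 tbsp = 1.125 cup) × 8/5 × 258 g/cup ≈ 464 g
sliced almonds: (3 cup + 12 tbsp = 3.75 cup) × 8/5 × 108 g/cup = 648 g
heavy cream: 1/3 cup × 8/5 × 238 g/cup ÷ 28.35 g/oz ≈ 4 oz

powdered sugar: 11 tbsp; peanut butter: 464 g; sliced almonds: 648 g; heavy cream: 4 oz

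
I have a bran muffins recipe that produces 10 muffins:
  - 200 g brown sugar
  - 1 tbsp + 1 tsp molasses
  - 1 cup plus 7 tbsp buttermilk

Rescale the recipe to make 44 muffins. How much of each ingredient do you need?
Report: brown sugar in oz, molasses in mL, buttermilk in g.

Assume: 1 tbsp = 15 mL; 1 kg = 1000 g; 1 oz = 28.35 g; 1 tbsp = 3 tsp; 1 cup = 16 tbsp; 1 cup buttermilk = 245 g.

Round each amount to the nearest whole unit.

Scaling factor: 44/10 = 22/5 = 4.4.
brown sugar: 200 g × 22/5 ÷ 28.35 g/oz ≈ 31 oz
molasses: (1 tbsp + 1 tsp = 4/3 tbsp) × 22/5 × 15 mL/tbsp = 88 mL
buttermilk: (1 cup + 7 tbsp = 1.4375 cup) × 22/5 × 245 g/cup ≈ 1550 g

brown sugar: 31 oz; molasses: 88 mL; buttermilk: 1550 g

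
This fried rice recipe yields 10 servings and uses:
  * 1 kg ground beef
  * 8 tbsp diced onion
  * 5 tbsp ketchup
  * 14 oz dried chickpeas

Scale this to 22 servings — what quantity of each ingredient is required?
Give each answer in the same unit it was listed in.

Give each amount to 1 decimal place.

ground beef: 2.2 kg; diced onion: 17.6 tbsp; ketchup: 11.0 tbsp; dried chickpeas: 30.8 oz

Scaling factor: 22/10 = 11/5 = 2.2.
ground beef: 1 kg × 11/5 = 2.2 kg
diced onion: 8 tbsp × 11/5 = 17.6 tbsp
ketchup: 5 tbsp × 11/5 = 11.0 tbsp
dried chickpeas: 14 oz × 11/5 = 30.8 oz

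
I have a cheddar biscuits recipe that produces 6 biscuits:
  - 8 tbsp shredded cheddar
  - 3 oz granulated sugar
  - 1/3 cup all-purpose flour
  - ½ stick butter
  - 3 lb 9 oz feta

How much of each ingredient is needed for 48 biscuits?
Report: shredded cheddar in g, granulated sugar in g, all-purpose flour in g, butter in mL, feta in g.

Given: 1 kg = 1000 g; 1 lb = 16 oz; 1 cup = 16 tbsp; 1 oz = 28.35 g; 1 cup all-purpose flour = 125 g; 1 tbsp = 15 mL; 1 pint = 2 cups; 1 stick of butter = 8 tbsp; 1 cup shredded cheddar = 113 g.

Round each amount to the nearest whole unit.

shredded cheddar: 452 g; granulated sugar: 680 g; all-purpose flour: 333 g; butter: 480 mL; feta: 12928 g

Scaling factor: 48/6 = 8.
shredded cheddar: 8 tbsp × 8 ÷ 16 tbsp/cup × 113 g/cup = 452 g
granulated sugar: 3 oz × 8 × 28.35 g/oz ≈ 680 g
all-purpose flour: 1/3 cup × 8 × 125 g/cup ≈ 333 g
butter: 0.5 stick × 8 × 8 tbsp/stick × 15 mL/tbsp = 480 mL
feta: (3 lb + 9 oz = 3.5625 lb) × 8 × 16 oz/lb × 28.35 g/oz ≈ 12928 g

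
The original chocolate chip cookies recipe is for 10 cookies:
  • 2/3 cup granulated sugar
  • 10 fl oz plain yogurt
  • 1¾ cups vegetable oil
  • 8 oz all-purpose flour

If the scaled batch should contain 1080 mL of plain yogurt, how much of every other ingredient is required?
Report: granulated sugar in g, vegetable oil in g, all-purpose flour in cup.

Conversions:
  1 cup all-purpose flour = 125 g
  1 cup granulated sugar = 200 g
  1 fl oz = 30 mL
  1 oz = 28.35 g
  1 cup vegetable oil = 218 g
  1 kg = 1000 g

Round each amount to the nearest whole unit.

The original recipe has 300 mL of plain yogurt, so the scaling factor is 1080 ÷ 300 = 18/5 = 3.6.
granulated sugar: 2/3 cup × 18/5 × 200 g/cup = 480 g
vegetable oil: 1.75 cup × 18/5 × 218 g/cup ≈ 1373 g
all-purpose flour: 8 oz × 18/5 × 28.35 g/oz ÷ 125 g/cup ≈ 7 cup

granulated sugar: 480 g; vegetable oil: 1373 g; all-purpose flour: 7 cup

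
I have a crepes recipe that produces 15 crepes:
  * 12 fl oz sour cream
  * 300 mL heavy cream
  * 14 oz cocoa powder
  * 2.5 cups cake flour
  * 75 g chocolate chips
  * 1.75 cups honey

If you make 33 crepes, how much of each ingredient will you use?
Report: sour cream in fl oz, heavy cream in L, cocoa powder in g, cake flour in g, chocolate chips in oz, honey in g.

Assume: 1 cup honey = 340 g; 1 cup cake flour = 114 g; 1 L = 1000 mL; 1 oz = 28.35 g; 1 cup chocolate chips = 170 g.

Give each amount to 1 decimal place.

Scaling factor: 33/15 = 11/5 = 2.2.
sour cream: 12 fl oz × 11/5 = 26.4 fl oz
heavy cream: 300 mL × 11/5 ÷ 1000 mL/L ≈ 0.7 L
cocoa powder: 14 oz × 11/5 × 28.35 g/oz ≈ 873.2 g
cake flour: 2.5 cup × 11/5 × 114 g/cup = 627.0 g
chocolate chips: 75 g × 11/5 ÷ 28.35 g/oz ≈ 5.8 oz
honey: 1.75 cup × 11/5 × 340 g/cup = 1309.0 g

sour cream: 26.4 fl oz; heavy cream: 0.7 L; cocoa powder: 873.2 g; cake flour: 627.0 g; chocolate chips: 5.8 oz; honey: 1309.0 g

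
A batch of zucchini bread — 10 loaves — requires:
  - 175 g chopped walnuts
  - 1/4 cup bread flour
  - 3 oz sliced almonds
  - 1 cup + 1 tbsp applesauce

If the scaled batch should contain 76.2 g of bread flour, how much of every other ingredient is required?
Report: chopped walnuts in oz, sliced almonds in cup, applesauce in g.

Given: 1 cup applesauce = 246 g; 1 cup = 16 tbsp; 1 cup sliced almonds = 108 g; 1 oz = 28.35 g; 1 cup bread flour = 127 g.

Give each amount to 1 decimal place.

chopped walnuts: 14.8 oz; sliced almonds: 1.9 cup; applesauce: 627.3 g

The original recipe has 31.75 g of bread flour, so the scaling factor is 76.2 ÷ 31.75 = 12/5 = 2.4.
chopped walnuts: 175 g × 12/5 ÷ 28.35 g/oz ≈ 14.8 oz
sliced almonds: 3 oz × 12/5 × 28.35 g/oz ÷ 108 g/cup ≈ 1.9 cup
applesauce: (1 cup + 1 tbsp = 1.0625 cup) × 12/5 × 246 g/cup = 627.3 g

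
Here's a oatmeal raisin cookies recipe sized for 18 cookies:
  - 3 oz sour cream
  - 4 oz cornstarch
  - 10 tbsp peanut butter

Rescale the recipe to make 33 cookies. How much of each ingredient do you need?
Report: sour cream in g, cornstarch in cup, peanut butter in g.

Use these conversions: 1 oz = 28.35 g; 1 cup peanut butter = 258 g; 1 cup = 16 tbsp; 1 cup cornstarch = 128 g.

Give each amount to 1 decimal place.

Scaling factor: 33/18 = 11/6.
sour cream: 3 oz × 11/6 × 28.35 g/oz ≈ 155.9 g
cornstarch: 4 oz × 11/6 × 28.35 g/oz ÷ 128 g/cup ≈ 1.6 cup
peanut butter: 10 tbsp × 11/6 ÷ 16 tbsp/cup × 258 g/cup ≈ 295.6 g

sour cream: 155.9 g; cornstarch: 1.6 cup; peanut butter: 295.6 g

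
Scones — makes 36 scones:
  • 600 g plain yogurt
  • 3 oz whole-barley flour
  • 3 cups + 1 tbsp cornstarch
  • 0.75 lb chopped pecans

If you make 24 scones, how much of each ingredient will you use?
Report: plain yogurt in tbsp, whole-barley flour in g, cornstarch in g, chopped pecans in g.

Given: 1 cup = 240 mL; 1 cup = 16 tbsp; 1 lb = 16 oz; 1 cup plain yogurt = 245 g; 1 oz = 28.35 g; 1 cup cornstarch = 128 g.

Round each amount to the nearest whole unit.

plain yogurt: 26 tbsp; whole-barley flour: 57 g; cornstarch: 261 g; chopped pecans: 227 g

Scaling factor: 24/36 = 2/3.
plain yogurt: 600 g × 2/3 ÷ 245 g/cup × 16 tbsp/cup ≈ 26 tbsp
whole-barley flour: 3 oz × 2/3 × 28.35 g/oz ≈ 57 g
cornstarch: (3 cup + 1 tbsp = 3.0625 cup) × 2/3 × 128 g/cup ≈ 261 g
chopped pecans: 0.75 lb × 2/3 × 16 oz/lb × 28.35 g/oz ≈ 227 g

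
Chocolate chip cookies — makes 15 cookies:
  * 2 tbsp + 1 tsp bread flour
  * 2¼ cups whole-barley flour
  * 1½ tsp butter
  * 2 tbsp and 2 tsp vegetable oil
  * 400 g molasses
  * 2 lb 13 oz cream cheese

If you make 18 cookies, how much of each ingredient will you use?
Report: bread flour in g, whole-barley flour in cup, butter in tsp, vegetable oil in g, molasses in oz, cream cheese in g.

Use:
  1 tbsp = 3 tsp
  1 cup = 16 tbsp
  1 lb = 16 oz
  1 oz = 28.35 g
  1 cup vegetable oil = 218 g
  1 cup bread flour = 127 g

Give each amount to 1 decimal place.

bread flour: 22.2 g; whole-barley flour: 2.7 cup; butter: 1.8 tsp; vegetable oil: 43.6 g; molasses: 16.9 oz; cream cheese: 1530.9 g

Scaling factor: 18/15 = 6/5 = 1.2.
bread flour: (2 tbsp + 1 tsp = 7/3 tbsp) × 6/5 ÷ 16 tbsp/cup × 127 g/cup ≈ 22.2 g
whole-barley flour: 2.25 cup × 6/5 = 2.7 cup
butter: 1.5 tsp × 6/5 = 1.8 tsp
vegetable oil: (2 tbsp + 2 tsp = 8/3 tbsp) × 6/5 ÷ 16 tbsp/cup × 218 g/cup = 43.6 g
molasses: 400 g × 6/5 ÷ 28.35 g/oz ≈ 16.9 oz
cream cheese: (2 lb + 13 oz = 2.8125 lb) × 6/5 × 16 oz/lb × 28.35 g/oz = 1530.9 g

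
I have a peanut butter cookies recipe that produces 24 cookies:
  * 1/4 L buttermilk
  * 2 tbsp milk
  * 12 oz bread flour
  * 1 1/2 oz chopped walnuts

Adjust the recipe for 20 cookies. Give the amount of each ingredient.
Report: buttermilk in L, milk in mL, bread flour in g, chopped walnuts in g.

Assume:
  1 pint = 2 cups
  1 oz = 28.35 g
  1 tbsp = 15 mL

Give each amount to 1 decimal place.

buttermilk: 0.2 L; milk: 25.0 mL; bread flour: 283.5 g; chopped walnuts: 35.4 g

Scaling factor: 20/24 = 5/6.
buttermilk: 0.25 L × 5/6 ≈ 0.2 L
milk: 2 tbsp × 5/6 × 15 mL/tbsp = 25.0 mL
bread flour: 12 oz × 5/6 × 28.35 g/oz = 283.5 g
chopped walnuts: 1.5 oz × 5/6 × 28.35 g/oz ≈ 35.4 g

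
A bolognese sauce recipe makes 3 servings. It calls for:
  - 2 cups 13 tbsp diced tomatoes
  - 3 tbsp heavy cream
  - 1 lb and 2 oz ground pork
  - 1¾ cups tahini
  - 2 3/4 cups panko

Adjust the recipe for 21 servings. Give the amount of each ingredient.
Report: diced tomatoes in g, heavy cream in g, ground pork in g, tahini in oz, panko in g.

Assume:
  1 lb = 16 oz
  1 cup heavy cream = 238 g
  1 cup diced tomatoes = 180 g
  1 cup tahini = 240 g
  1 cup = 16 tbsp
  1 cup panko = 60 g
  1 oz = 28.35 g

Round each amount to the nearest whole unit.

Scaling factor: 21/3 = 7.
diced tomatoes: (2 cup + 13 tbsp = 2.8125 cup) × 7 × 180 g/cup ≈ 3544 g
heavy cream: 3 tbsp × 7 ÷ 16 tbsp/cup × 238 g/cup ≈ 312 g
ground pork: (1 lb + 2 oz = 1.125 lb) × 7 × 16 oz/lb × 28.35 g/oz ≈ 3572 g
tahini: 1.75 cup × 7 × 240 g/cup ÷ 28.35 g/oz ≈ 104 oz
panko: 2.75 cup × 7 × 60 g/cup = 1155 g

diced tomatoes: 3544 g; heavy cream: 312 g; ground pork: 3572 g; tahini: 104 oz; panko: 1155 g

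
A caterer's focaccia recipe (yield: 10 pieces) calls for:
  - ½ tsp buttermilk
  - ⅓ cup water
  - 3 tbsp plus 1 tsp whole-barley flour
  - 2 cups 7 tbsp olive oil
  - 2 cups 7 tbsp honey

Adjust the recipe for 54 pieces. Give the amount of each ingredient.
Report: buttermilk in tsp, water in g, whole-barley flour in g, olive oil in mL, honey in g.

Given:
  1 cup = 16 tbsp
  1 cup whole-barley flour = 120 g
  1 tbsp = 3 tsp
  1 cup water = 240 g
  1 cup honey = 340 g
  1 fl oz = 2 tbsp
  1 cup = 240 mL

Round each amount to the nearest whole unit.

buttermilk: 3 tsp; water: 432 g; whole-barley flour: 135 g; olive oil: 3159 mL; honey: 4475 g

Scaling factor: 54/10 = 27/5 = 5.4.
buttermilk: 0.5 tsp × 27/5 ≈ 3 tsp
water: 1/3 cup × 27/5 × 240 g/cup = 432 g
whole-barley flour: (3 tbsp + 1 tsp = 10/3 tbsp) × 27/5 ÷ 16 tbsp/cup × 120 g/cup = 135 g
olive oil: (2 cup + 7 tbsp = 2.4375 cup) × 27/5 × 240 mL/cup = 3159 mL
honey: (2 cup + 7 tbsp = 2.4375 cup) × 27/5 × 340 g/cup ≈ 4475 g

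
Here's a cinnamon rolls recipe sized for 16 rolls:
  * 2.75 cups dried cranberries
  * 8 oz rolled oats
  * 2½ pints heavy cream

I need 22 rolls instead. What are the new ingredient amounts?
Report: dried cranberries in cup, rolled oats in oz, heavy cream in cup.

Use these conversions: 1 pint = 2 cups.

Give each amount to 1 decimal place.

dried cranberries: 3.8 cup; rolled oats: 11.0 oz; heavy cream: 6.9 cup

Scaling factor: 22/16 = 11/8 = 1.375.
dried cranberries: 2.75 cup × 11/8 ≈ 3.8 cup
rolled oats: 8 oz × 11/8 = 11.0 oz
heavy cream: 2.5 pint × 11/8 × 2 cup/pint ≈ 6.9 cup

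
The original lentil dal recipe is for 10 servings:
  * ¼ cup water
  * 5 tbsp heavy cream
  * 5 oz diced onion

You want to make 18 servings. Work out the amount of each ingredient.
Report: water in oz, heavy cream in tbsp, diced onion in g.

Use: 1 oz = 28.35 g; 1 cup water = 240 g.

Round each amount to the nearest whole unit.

water: 4 oz; heavy cream: 9 tbsp; diced onion: 255 g

Scaling factor: 18/10 = 9/5 = 1.8.
water: 0.25 cup × 9/5 × 240 g/cup ÷ 28.35 g/oz ≈ 4 oz
heavy cream: 5 tbsp × 9/5 = 9 tbsp
diced onion: 5 oz × 9/5 × 28.35 g/oz ≈ 255 g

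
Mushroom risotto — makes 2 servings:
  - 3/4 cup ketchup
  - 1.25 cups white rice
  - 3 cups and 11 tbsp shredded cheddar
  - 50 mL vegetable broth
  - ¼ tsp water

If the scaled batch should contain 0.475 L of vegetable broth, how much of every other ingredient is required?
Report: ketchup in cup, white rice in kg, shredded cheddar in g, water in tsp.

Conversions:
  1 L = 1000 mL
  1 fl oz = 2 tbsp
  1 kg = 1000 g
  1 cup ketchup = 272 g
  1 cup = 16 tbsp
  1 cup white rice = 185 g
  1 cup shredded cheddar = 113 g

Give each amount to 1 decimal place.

The original recipe has 0.05 L of vegetable broth, so the scaling factor is 0.475 ÷ 0.05 = 19/2 = 9.5.
ketchup: 0.75 cup × 19/2 ≈ 7.1 cup
white rice: 1.25 cup × 19/2 × 185 g/cup ÷ 1000 g/kg ≈ 2.2 kg
shredded cheddar: (3 cup + 11 tbsp = 3.6875 cup) × 19/2 × 113 g/cup ≈ 3958.5 g
water: 0.25 tsp × 19/2 ≈ 2.4 tsp

ketchup: 7.1 cup; white rice: 2.2 kg; shredded cheddar: 3958.5 g; water: 2.4 tsp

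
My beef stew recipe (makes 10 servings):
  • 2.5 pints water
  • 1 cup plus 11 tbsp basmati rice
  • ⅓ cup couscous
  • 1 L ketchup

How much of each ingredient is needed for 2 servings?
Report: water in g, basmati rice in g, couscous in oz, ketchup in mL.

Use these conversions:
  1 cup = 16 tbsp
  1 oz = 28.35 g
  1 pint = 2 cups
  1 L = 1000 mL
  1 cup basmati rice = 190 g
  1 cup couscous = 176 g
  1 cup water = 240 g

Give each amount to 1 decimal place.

water: 240.0 g; basmati rice: 64.1 g; couscous: 0.4 oz; ketchup: 200.0 mL

Scaling factor: 2/10 = 1/5 = 0.2.
water: 2.5 pint × 1/5 × 2 cup/pint × 240 g/cup = 240.0 g
basmati rice: (1 cup + 11 tbsp = 1.6875 cup) × 1/5 × 190 g/cup ≈ 64.1 g
couscous: 1/3 cup × 1/5 × 176 g/cup ÷ 28.35 g/oz ≈ 0.4 oz
ketchup: 1 L × 1/5 × 1000 mL/L = 200.0 mL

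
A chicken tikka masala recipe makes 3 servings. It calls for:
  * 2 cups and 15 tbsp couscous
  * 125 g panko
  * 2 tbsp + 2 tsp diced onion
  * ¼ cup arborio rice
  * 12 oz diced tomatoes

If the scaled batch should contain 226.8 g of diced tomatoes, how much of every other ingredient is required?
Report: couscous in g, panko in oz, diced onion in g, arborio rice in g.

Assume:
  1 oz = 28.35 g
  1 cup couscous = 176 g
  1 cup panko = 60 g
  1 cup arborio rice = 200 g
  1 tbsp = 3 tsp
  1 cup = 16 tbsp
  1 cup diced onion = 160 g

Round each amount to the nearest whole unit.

couscous: 345 g; panko: 3 oz; diced onion: 18 g; arborio rice: 33 g

The original recipe has 340.2 g of diced tomatoes, so the scaling factor is 226.8 ÷ 340.2 = 2/3.
couscous: (2 cup + 15 tbsp = 2.9375 cup) × 2/3 × 176 g/cup ≈ 345 g
panko: 125 g × 2/3 ÷ 28.35 g/oz ≈ 3 oz
diced onion: (2 tbsp + 2 tsp = 8/3 tbsp) × 2/3 ÷ 16 tbsp/cup × 160 g/cup ≈ 18 g
arborio rice: 0.25 cup × 2/3 × 200 g/cup ≈ 33 g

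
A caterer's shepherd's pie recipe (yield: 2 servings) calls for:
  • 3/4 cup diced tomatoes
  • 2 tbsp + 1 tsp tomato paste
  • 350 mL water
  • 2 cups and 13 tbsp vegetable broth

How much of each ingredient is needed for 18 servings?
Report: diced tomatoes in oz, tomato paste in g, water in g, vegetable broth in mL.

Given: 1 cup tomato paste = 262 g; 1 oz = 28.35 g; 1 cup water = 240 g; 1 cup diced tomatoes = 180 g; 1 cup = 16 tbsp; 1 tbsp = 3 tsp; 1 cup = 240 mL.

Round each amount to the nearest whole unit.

Scaling factor: 18/2 = 9.
diced tomatoes: 0.75 cup × 9 × 180 g/cup ÷ 28.35 g/oz ≈ 43 oz
tomato paste: (2 tbsp + 1 tsp = 7/3 tbsp) × 9 ÷ 16 tbsp/cup × 262 g/cup ≈ 344 g
water: 350 mL × 9 ÷ 240 mL/cup × 240 g/cup = 3150 g
vegetable broth: (2 cup + 13 tbsp = 2.8125 cup) × 9 × 240 mL/cup = 6075 mL

diced tomatoes: 43 oz; tomato paste: 344 g; water: 3150 g; vegetable broth: 6075 mL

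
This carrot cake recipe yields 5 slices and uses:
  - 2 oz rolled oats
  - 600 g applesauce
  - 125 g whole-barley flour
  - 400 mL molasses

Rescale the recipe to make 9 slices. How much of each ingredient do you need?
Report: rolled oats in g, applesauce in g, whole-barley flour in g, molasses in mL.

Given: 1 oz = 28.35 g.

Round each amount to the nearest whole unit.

rolled oats: 102 g; applesauce: 1080 g; whole-barley flour: 225 g; molasses: 720 mL

Scaling factor: 9/5 = 1.8.
rolled oats: 2 oz × 9/5 × 28.35 g/oz ≈ 102 g
applesauce: 600 g × 9/5 = 1080 g
whole-barley flour: 125 g × 9/5 = 225 g
molasses: 400 mL × 9/5 = 720 mL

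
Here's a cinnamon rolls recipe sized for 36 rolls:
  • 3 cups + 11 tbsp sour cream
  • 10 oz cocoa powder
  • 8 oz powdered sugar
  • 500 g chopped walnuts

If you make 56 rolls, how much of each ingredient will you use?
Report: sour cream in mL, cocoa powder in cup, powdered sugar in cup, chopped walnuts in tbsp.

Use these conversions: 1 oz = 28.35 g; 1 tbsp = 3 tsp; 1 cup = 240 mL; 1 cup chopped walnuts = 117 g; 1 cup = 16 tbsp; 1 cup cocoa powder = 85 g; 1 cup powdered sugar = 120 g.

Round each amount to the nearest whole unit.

sour cream: 1377 mL; cocoa powder: 5 cup; powdered sugar: 3 cup; chopped walnuts: 106 tbsp

Scaling factor: 56/36 = 14/9.
sour cream: (3 cup + 11 tbsp = 3.6875 cup) × 14/9 × 240 mL/cup ≈ 1377 mL
cocoa powder: 10 oz × 14/9 × 28.35 g/oz ÷ 85 g/cup ≈ 5 cup
powdered sugar: 8 oz × 14/9 × 28.35 g/oz ÷ 120 g/cup ≈ 3 cup
chopped walnuts: 500 g × 14/9 ÷ 117 g/cup × 16 tbsp/cup ≈ 106 tbsp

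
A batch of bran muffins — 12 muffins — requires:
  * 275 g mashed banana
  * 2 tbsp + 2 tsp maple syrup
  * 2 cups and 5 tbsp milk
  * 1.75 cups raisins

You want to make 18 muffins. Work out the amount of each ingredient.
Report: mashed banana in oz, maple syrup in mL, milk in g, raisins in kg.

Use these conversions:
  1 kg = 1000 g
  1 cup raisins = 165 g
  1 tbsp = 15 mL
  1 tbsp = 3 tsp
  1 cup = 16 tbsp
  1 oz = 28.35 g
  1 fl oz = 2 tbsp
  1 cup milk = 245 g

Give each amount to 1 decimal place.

Scaling factor: 18/12 = 3/2 = 1.5.
mashed banana: 275 g × 3/2 ÷ 28.35 g/oz ≈ 14.6 oz
maple syrup: (2 tbsp + 2 tsp = 8/3 tbsp) × 3/2 × 15 mL/tbsp = 60.0 mL
milk: (2 cup + 5 tbsp = 2.3125 cup) × 3/2 × 245 g/cup ≈ 849.8 g
raisins: 1.75 cup × 3/2 × 165 g/cup ÷ 1000 g/kg ≈ 0.4 kg

mashed banana: 14.6 oz; maple syrup: 60.0 mL; milk: 849.8 g; raisins: 0.4 kg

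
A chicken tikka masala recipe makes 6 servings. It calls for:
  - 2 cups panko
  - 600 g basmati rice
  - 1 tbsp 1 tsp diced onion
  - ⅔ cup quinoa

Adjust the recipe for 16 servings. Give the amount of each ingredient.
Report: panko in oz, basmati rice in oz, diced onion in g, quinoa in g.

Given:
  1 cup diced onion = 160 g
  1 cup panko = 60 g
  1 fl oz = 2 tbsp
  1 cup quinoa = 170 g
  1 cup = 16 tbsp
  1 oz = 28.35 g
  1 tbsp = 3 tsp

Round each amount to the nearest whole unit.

panko: 11 oz; basmati rice: 56 oz; diced onion: 36 g; quinoa: 302 g

Scaling factor: 16/6 = 8/3.
panko: 2 cup × 8/3 × 60 g/cup ÷ 28.35 g/oz ≈ 11 oz
basmati rice: 600 g × 8/3 ÷ 28.35 g/oz ≈ 56 oz
diced onion: (1 tbsp + 1 tsp = 4/3 tbsp) × 8/3 ÷ 16 tbsp/cup × 160 g/cup ≈ 36 g
quinoa: 2/3 cup × 8/3 × 170 g/cup ≈ 302 g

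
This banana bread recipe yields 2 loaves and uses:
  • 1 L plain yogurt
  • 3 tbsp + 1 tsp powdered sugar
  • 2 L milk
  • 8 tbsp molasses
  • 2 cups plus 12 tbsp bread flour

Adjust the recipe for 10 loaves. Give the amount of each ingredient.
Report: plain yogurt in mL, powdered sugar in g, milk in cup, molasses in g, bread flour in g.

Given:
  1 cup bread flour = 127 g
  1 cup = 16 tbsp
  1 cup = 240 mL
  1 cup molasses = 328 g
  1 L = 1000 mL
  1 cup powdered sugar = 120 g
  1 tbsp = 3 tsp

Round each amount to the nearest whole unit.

plain yogurt: 5000 mL; powdered sugar: 125 g; milk: 42 cup; molasses: 820 g; bread flour: 1746 g

Scaling factor: 10/2 = 5.
plain yogurt: 1 L × 5 × 1000 mL/L = 5000 mL
powdered sugar: (3 tbsp + 1 tsp = 10/3 tbsp) × 5 ÷ 16 tbsp/cup × 120 g/cup = 125 g
milk: 2 L × 5 × 1000 mL/L ÷ 240 mL/cup ≈ 42 cup
molasses: 8 tbsp × 5 ÷ 16 tbsp/cup × 328 g/cup = 820 g
bread flour: (2 cup + 12 tbsp = 2.75 cup) × 5 × 127 g/cup ≈ 1746 g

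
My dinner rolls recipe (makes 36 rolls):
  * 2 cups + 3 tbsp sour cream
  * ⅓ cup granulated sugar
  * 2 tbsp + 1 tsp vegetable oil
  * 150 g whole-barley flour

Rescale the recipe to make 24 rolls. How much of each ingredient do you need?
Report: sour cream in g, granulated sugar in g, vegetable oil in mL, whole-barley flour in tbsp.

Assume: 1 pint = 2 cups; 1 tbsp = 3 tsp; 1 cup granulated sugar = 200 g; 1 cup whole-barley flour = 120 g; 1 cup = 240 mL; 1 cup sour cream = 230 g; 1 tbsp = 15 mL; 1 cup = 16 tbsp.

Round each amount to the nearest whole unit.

sour cream: 335 g; granulated sugar: 44 g; vegetable oil: 23 mL; whole-barley flour: 13 tbsp

Scaling factor: 24/36 = 2/3.
sour cream: (2 cup + 3 tbsp = 2.1875 cup) × 2/3 × 230 g/cup ≈ 335 g
granulated sugar: 1/3 cup × 2/3 × 200 g/cup ≈ 44 g
vegetable oil: (2 tbsp + 1 tsp = 7/3 tbsp) × 2/3 × 15 mL/tbsp ≈ 23 mL
whole-barley flour: 150 g × 2/3 ÷ 120 g/cup × 16 tbsp/cup ≈ 13 tbsp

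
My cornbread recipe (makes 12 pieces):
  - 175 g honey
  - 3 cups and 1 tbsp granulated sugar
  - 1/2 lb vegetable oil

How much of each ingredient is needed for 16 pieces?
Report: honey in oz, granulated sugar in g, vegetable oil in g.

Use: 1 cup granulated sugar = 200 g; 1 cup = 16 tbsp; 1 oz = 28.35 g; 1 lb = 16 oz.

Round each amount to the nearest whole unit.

Scaling factor: 16/12 = 4/3.
honey: 175 g × 4/3 ÷ 28.35 g/oz ≈ 8 oz
granulated sugar: (3 cup + 1 tbsp = 3.0625 cup) × 4/3 × 200 g/cup ≈ 817 g
vegetable oil: 0.5 lb × 4/3 × 16 oz/lb × 28.35 g/oz ≈ 302 g

honey: 8 oz; granulated sugar: 817 g; vegetable oil: 302 g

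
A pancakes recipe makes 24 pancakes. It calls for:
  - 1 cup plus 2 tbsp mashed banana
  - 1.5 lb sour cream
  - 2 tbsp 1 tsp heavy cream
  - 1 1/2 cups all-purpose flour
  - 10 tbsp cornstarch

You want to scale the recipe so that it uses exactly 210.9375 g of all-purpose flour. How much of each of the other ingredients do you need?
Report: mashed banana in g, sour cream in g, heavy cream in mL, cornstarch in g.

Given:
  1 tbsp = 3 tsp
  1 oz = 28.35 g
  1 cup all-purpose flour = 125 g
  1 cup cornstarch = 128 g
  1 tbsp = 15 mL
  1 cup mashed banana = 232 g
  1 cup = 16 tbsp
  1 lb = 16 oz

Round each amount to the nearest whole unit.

mashed banana: 294 g; sour cream: 765 g; heavy cream: 39 mL; cornstarch: 90 g

The original recipe has 187.5 g of all-purpose flour, so the scaling factor is 210.9375 ÷ 187.5 = 9/8 = 1.125.
mashed banana: (1 cup + 2 tbsp = 1.125 cup) × 9/8 × 232 g/cup ≈ 294 g
sour cream: 1.5 lb × 9/8 × 16 oz/lb × 28.35 g/oz ≈ 765 g
heavy cream: (2 tbsp + 1 tsp = 7/3 tbsp) × 9/8 × 15 mL/tbsp ≈ 39 mL
cornstarch: 10 tbsp × 9/8 ÷ 16 tbsp/cup × 128 g/cup = 90 g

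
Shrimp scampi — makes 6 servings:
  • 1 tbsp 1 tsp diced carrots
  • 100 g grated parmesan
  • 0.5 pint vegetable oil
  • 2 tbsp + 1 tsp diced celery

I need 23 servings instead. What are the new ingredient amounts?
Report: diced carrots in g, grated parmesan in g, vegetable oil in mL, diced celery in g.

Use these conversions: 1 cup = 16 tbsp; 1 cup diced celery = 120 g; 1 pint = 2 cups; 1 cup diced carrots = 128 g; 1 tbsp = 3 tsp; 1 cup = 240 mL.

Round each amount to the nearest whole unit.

Scaling factor: 23/6.
diced carrots: (1 tbsp + 1 tsp = 4/3 tbsp) × 23/6 ÷ 16 tbsp/cup × 128 g/cup ≈ 41 g
grated parmesan: 100 g × 23/6 ≈ 383 g
vegetable oil: 0.5 pint × 23/6 × 2 cup/pint × 240 mL/cup = 920 mL
diced celery: (2 tbsp + 1 tsp = 7/3 tbsp) × 23/6 ÷ 16 tbsp/cup × 120 g/cup ≈ 67 g

diced carrots: 41 g; grated parmesan: 383 g; vegetable oil: 920 mL; diced celery: 67 g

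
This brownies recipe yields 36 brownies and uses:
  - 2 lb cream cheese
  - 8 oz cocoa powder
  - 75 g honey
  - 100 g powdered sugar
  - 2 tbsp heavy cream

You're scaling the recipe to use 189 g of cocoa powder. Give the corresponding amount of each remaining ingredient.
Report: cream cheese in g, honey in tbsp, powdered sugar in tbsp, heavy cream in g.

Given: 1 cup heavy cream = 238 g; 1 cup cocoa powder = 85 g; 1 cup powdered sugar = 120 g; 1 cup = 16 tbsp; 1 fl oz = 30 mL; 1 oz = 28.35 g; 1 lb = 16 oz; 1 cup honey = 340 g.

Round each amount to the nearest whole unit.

The original recipe has 226.8 g of cocoa powder, so the scaling factor is 189 ÷ 226.8 = 5/6.
cream cheese: 2 lb × 5/6 × 16 oz/lb × 28.35 g/oz = 756 g
honey: 75 g × 5/6 ÷ 340 g/cup × 16 tbsp/cup ≈ 3 tbsp
powdered sugar: 100 g × 5/6 ÷ 120 g/cup × 16 tbsp/cup ≈ 11 tbsp
heavy cream: 2 tbsp × 5/6 ÷ 16 tbsp/cup × 238 g/cup ≈ 25 g

cream cheese: 756 g; honey: 3 tbsp; powdered sugar: 11 tbsp; heavy cream: 25 g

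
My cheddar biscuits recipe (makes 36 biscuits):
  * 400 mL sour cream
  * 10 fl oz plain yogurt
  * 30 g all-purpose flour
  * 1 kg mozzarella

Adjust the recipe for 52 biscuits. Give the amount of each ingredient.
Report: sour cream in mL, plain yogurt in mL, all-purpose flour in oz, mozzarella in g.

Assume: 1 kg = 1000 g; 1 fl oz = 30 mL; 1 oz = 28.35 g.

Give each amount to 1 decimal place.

sour cream: 577.8 mL; plain yogurt: 433.3 mL; all-purpose flour: 1.5 oz; mozzarella: 1444.4 g

Scaling factor: 52/36 = 13/9.
sour cream: 400 mL × 13/9 ≈ 577.8 mL
plain yogurt: 10 fl oz × 13/9 × 30 mL/fl oz ≈ 433.3 mL
all-purpose flour: 30 g × 13/9 ÷ 28.35 g/oz ≈ 1.5 oz
mozzarella: 1 kg × 13/9 × 1000 g/kg ≈ 1444.4 g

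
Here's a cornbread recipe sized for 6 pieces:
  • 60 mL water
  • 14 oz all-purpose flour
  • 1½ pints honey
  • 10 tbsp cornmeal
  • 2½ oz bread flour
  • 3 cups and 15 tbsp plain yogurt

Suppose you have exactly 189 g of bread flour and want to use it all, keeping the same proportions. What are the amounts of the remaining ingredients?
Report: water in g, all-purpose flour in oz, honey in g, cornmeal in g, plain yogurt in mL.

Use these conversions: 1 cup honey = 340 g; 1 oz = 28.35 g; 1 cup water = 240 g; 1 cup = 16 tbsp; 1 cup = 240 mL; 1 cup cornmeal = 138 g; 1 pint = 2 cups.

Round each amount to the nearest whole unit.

water: 160 g; all-purpose flour: 37 oz; honey: 2720 g; cornmeal: 230 g; plain yogurt: 2520 mL

The original recipe has 70.875 g of bread flour, so the scaling factor is 189 ÷ 70.875 = 8/3.
water: 60 mL × 8/3 ÷ 240 mL/cup × 240 g/cup = 160 g
all-purpose flour: 14 oz × 8/3 ≈ 37 oz
honey: 1.5 pint × 8/3 × 2 cup/pint × 340 g/cup = 2720 g
cornmeal: 10 tbsp × 8/3 ÷ 16 tbsp/cup × 138 g/cup = 230 g
plain yogurt: (3 cup + 15 tbsp = 3.9375 cup) × 8/3 × 240 mL/cup = 2520 mL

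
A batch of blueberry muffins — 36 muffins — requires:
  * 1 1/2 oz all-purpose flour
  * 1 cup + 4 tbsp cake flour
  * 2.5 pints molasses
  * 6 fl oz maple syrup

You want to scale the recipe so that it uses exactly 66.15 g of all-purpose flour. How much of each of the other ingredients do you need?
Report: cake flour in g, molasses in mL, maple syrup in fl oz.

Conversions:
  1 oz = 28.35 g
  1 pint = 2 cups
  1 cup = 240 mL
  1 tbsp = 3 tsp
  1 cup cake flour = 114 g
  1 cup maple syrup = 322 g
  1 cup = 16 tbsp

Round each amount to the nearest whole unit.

The original recipe has 42.525 g of all-purpose flour, so the scaling factor is 66.15 ÷ 42.525 = 14/9.
cake flour: (1 cup + 4 tbsp = 1.25 cup) × 14/9 × 114 g/cup ≈ 222 g
molasses: 2.5 pint × 14/9 × 2 cup/pint × 240 mL/cup ≈ 1867 mL
maple syrup: 6 fl oz × 14/9 ≈ 9 fl oz

cake flour: 222 g; molasses: 1867 mL; maple syrup: 9 fl oz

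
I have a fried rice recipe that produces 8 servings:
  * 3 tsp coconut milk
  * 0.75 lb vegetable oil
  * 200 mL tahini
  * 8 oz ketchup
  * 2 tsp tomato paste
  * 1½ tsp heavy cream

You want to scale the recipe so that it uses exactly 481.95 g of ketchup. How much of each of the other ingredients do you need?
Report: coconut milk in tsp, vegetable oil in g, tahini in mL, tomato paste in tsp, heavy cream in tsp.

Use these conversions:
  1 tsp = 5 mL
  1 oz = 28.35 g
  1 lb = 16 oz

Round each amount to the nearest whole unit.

coconut milk: 6 tsp; vegetable oil: 723 g; tahini: 425 mL; tomato paste: 4 tsp; heavy cream: 3 tsp

The original recipe has 226.8 g of ketchup, so the scaling factor is 481.95 ÷ 226.8 = 17/8 = 2.125.
coconut milk: 3 tsp × 17/8 ≈ 6 tsp
vegetable oil: 0.75 lb × 17/8 × 16 oz/lb × 28.35 g/oz ≈ 723 g
tahini: 200 mL × 17/8 = 425 mL
tomato paste: 2 tsp × 17/8 ≈ 4 tsp
heavy cream: 1.5 tsp × 17/8 ≈ 3 tsp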